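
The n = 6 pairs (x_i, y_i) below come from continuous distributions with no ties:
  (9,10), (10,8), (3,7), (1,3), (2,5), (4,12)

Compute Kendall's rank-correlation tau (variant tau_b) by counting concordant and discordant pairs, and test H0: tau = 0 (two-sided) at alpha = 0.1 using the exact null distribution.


Step 1: Enumerate the 15 unordered pairs (i,j) with i<j and classify each by sign(x_j-x_i) * sign(y_j-y_i).
  (1,2):dx=+1,dy=-2->D; (1,3):dx=-6,dy=-3->C; (1,4):dx=-8,dy=-7->C; (1,5):dx=-7,dy=-5->C
  (1,6):dx=-5,dy=+2->D; (2,3):dx=-7,dy=-1->C; (2,4):dx=-9,dy=-5->C; (2,5):dx=-8,dy=-3->C
  (2,6):dx=-6,dy=+4->D; (3,4):dx=-2,dy=-4->C; (3,5):dx=-1,dy=-2->C; (3,6):dx=+1,dy=+5->C
  (4,5):dx=+1,dy=+2->C; (4,6):dx=+3,dy=+9->C; (5,6):dx=+2,dy=+7->C
Step 2: C = 12, D = 3, total pairs = 15.
Step 3: tau = (C - D)/(n(n-1)/2) = (12 - 3)/15 = 0.600000.
Step 4: Exact two-sided p-value (enumerate n! = 720 permutations of y under H0): p = 0.136111.
Step 5: alpha = 0.1. fail to reject H0.

tau_b = 0.6000 (C=12, D=3), p = 0.136111, fail to reject H0.


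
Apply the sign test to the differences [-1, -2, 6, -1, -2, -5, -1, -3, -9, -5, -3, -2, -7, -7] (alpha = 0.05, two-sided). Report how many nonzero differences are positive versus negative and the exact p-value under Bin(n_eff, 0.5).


Step 1: Discard zero differences. Original n = 14; n_eff = number of nonzero differences = 14.
Nonzero differences (with sign): -1, -2, +6, -1, -2, -5, -1, -3, -9, -5, -3, -2, -7, -7
Step 2: Count signs: positive = 1, negative = 13.
Step 3: Under H0: P(positive) = 0.5, so the number of positives S ~ Bin(14, 0.5).
Step 4: Two-sided exact p-value = sum of Bin(14,0.5) probabilities at or below the observed probability = 0.001831.
Step 5: alpha = 0.05. reject H0.

n_eff = 14, pos = 1, neg = 13, p = 0.001831, reject H0.


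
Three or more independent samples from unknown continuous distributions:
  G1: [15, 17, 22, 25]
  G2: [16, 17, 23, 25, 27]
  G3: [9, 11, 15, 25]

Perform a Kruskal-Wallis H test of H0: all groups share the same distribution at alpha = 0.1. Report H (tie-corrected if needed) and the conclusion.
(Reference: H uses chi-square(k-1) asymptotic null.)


Step 1: Combine all N = 13 observations and assign midranks.
sorted (value, group, rank): (9,G3,1), (11,G3,2), (15,G1,3.5), (15,G3,3.5), (16,G2,5), (17,G1,6.5), (17,G2,6.5), (22,G1,8), (23,G2,9), (25,G1,11), (25,G2,11), (25,G3,11), (27,G2,13)
Step 2: Sum ranks within each group.
R_1 = 29 (n_1 = 4)
R_2 = 44.5 (n_2 = 5)
R_3 = 17.5 (n_3 = 4)
Step 3: H = 12/(N(N+1)) * sum(R_i^2/n_i) - 3(N+1)
     = 12/(13*14) * (29^2/4 + 44.5^2/5 + 17.5^2/4) - 3*14
     = 0.065934 * 682.862 - 42
     = 3.023901.
Step 4: Ties present; correction factor C = 1 - 36/(13^3 - 13) = 0.983516. Corrected H = 3.023901 / 0.983516 = 3.074581.
Step 5: Under H0, H ~ chi^2(2); p-value = 0.214963.
Step 6: alpha = 0.1. fail to reject H0.

H = 3.0746, df = 2, p = 0.214963, fail to reject H0.


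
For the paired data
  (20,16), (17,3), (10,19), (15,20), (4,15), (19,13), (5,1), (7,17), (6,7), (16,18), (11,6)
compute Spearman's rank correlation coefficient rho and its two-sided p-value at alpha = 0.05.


Step 1: Rank x and y separately (midranks; no ties here).
rank(x): 20->11, 17->9, 10->5, 15->7, 4->1, 19->10, 5->2, 7->4, 6->3, 16->8, 11->6
rank(y): 16->7, 3->2, 19->10, 20->11, 15->6, 13->5, 1->1, 17->8, 7->4, 18->9, 6->3
Step 2: d_i = R_x(i) - R_y(i); compute d_i^2.
  (11-7)^2=16, (9-2)^2=49, (5-10)^2=25, (7-11)^2=16, (1-6)^2=25, (10-5)^2=25, (2-1)^2=1, (4-8)^2=16, (3-4)^2=1, (8-9)^2=1, (6-3)^2=9
sum(d^2) = 184.
Step 3: rho = 1 - 6*184 / (11*(11^2 - 1)) = 1 - 1104/1320 = 0.163636.
Step 4: Under H0, t = rho * sqrt((n-2)/(1-rho^2)) = 0.4976 ~ t(9).
Step 5: Two-sided p-value from the t-distribution with 9 df = 0.630685.
Step 6: alpha = 0.05. fail to reject H0.

rho = 0.1636, p = 0.630685, fail to reject H0 at alpha = 0.05.


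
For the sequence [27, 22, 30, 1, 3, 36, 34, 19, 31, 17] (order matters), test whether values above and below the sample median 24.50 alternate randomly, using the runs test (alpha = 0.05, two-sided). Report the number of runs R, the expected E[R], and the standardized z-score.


Step 1: Compute median = 24.50; label A = above, B = below.
Labels in order: ABABBAABAB  (n_A = 5, n_B = 5)
Step 2: Count runs R = 8.
Step 3: Under H0 (random ordering), E[R] = 2*n_A*n_B/(n_A+n_B) + 1 = 2*5*5/10 + 1 = 6.0000.
        Var[R] = 2*n_A*n_B*(2*n_A*n_B - n_A - n_B) / ((n_A+n_B)^2 * (n_A+n_B-1)) = 2000/900 = 2.2222.
        SD[R] = 1.4907.
Step 4: Continuity-corrected z = (R - 0.5 - E[R]) / SD[R] = (8 - 0.5 - 6.0000) / 1.4907 = 1.0062.
Step 5: Two-sided p-value via normal approximation = 2*(1 - Phi(|z|)) = 0.314305.
Step 6: alpha = 0.05. fail to reject H0.

R = 8, z = 1.0062, p = 0.314305, fail to reject H0.


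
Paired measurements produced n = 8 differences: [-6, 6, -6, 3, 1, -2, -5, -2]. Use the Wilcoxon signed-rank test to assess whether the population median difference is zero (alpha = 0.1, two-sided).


Step 1: Drop any zero differences (none here) and take |d_i|.
|d| = [6, 6, 6, 3, 1, 2, 5, 2]
Step 2: Midrank |d_i| (ties get averaged ranks).
ranks: |6|->7, |6|->7, |6|->7, |3|->4, |1|->1, |2|->2.5, |5|->5, |2|->2.5
Step 3: Attach original signs; sum ranks with positive sign and with negative sign.
W+ = 7 + 4 + 1 = 12
W- = 7 + 7 + 2.5 + 5 + 2.5 = 24
(Check: W+ + W- = 36 should equal n(n+1)/2 = 36.)
Step 4: Test statistic W = min(W+, W-) = 12.
Step 5: Ties in |d|, so use the tie-corrected normal approximation.
        E[W] = n(n+1)/4 = 8*9/4 = 18.
        Tie groups: |d|=2 (t=2), |d|=6 (t=3); sum(t^3 - t) = 30.
        Var[W] = n(n+1)(2n+1)/24 - sum(t^3-t)/48 = 1224/24 - 30/48 = 50.375.
        z = (W - E[W]) / sqrt(Var[W]) = (12 - 18) / 7.0975 = -0.8454.
        Two-sided p = 2*Phi(z) = 0.397908.
Step 6: alpha = 0.1. fail to reject H0.

W+ = 12, W- = 24, W = min = 12, p = 0.397908, fail to reject H0.


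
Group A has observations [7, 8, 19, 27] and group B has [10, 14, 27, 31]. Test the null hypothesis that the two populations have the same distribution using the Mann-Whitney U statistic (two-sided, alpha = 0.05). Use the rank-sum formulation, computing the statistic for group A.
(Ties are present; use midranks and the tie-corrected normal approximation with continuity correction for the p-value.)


Step 1: Combine and sort all 8 observations; assign midranks.
sorted (value, group): (7,X), (8,X), (10,Y), (14,Y), (19,X), (27,X), (27,Y), (31,Y)
ranks: 7->1, 8->2, 10->3, 14->4, 19->5, 27->6.5, 27->6.5, 31->8
Step 2: Rank sum for X: R1 = 1 + 2 + 5 + 6.5 = 14.5.
Step 3: U_X = R1 - n1(n1+1)/2 = 14.5 - 4*5/2 = 14.5 - 10 = 4.5.
       U_Y = n1*n2 - U_X = 16 - 4.5 = 11.5.
Step 4: Ties are present, so use the tie-corrected normal approximation (with continuity correction) for the p-value.
Step 5: p-value = 0.383630; compare to alpha = 0.05. fail to reject H0.

U_X = 4.5, p = 0.383630, fail to reject H0 at alpha = 0.05.


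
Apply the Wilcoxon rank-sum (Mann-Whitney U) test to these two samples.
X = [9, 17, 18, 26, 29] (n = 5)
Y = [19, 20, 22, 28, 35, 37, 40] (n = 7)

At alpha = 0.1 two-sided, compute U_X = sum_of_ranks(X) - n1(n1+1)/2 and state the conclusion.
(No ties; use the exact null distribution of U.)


Step 1: Combine and sort all 12 observations; assign midranks.
sorted (value, group): (9,X), (17,X), (18,X), (19,Y), (20,Y), (22,Y), (26,X), (28,Y), (29,X), (35,Y), (37,Y), (40,Y)
ranks: 9->1, 17->2, 18->3, 19->4, 20->5, 22->6, 26->7, 28->8, 29->9, 35->10, 37->11, 40->12
Step 2: Rank sum for X: R1 = 1 + 2 + 3 + 7 + 9 = 22.
Step 3: U_X = R1 - n1(n1+1)/2 = 22 - 5*6/2 = 22 - 15 = 7.
       U_Y = n1*n2 - U_X = 35 - 7 = 28.
Step 4: No ties, so the exact null distribution of U (based on enumerating the C(12,5) = 792 equally likely rank assignments) gives the two-sided p-value.
Step 5: p-value = 0.106061; compare to alpha = 0.1. fail to reject H0.

U_X = 7, p = 0.106061, fail to reject H0 at alpha = 0.1.


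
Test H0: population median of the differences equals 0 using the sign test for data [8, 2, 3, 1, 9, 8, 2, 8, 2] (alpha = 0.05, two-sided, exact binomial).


Step 1: Discard zero differences. Original n = 9; n_eff = number of nonzero differences = 9.
Nonzero differences (with sign): +8, +2, +3, +1, +9, +8, +2, +8, +2
Step 2: Count signs: positive = 9, negative = 0.
Step 3: Under H0: P(positive) = 0.5, so the number of positives S ~ Bin(9, 0.5).
Step 4: Two-sided exact p-value = sum of Bin(9,0.5) probabilities at or below the observed probability = 0.003906.
Step 5: alpha = 0.05. reject H0.

n_eff = 9, pos = 9, neg = 0, p = 0.003906, reject H0.


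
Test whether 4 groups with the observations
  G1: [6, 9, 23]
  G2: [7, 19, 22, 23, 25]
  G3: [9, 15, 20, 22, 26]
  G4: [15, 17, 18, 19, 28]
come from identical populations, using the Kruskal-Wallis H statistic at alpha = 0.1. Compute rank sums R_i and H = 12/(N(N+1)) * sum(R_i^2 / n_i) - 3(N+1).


Step 1: Combine all N = 18 observations and assign midranks.
sorted (value, group, rank): (6,G1,1), (7,G2,2), (9,G1,3.5), (9,G3,3.5), (15,G3,5.5), (15,G4,5.5), (17,G4,7), (18,G4,8), (19,G2,9.5), (19,G4,9.5), (20,G3,11), (22,G2,12.5), (22,G3,12.5), (23,G1,14.5), (23,G2,14.5), (25,G2,16), (26,G3,17), (28,G4,18)
Step 2: Sum ranks within each group.
R_1 = 19 (n_1 = 3)
R_2 = 54.5 (n_2 = 5)
R_3 = 49.5 (n_3 = 5)
R_4 = 48 (n_4 = 5)
Step 3: H = 12/(N(N+1)) * sum(R_i^2/n_i) - 3(N+1)
     = 12/(18*19) * (19^2/3 + 54.5^2/5 + 49.5^2/5 + 48^2/5) - 3*19
     = 0.035088 * 1665.23 - 57
     = 1.429240.
Step 4: Ties present; correction factor C = 1 - 30/(18^3 - 18) = 0.994840. Corrected H = 1.429240 / 0.994840 = 1.436653.
Step 5: Under H0, H ~ chi^2(3); p-value = 0.696966.
Step 6: alpha = 0.1. fail to reject H0.

H = 1.4367, df = 3, p = 0.696966, fail to reject H0.


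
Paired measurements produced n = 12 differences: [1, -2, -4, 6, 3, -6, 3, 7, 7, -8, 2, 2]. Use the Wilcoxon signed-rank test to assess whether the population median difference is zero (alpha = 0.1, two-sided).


Step 1: Drop any zero differences (none here) and take |d_i|.
|d| = [1, 2, 4, 6, 3, 6, 3, 7, 7, 8, 2, 2]
Step 2: Midrank |d_i| (ties get averaged ranks).
ranks: |1|->1, |2|->3, |4|->7, |6|->8.5, |3|->5.5, |6|->8.5, |3|->5.5, |7|->10.5, |7|->10.5, |8|->12, |2|->3, |2|->3
Step 3: Attach original signs; sum ranks with positive sign and with negative sign.
W+ = 1 + 8.5 + 5.5 + 5.5 + 10.5 + 10.5 + 3 + 3 = 47.5
W- = 3 + 7 + 8.5 + 12 = 30.5
(Check: W+ + W- = 78 should equal n(n+1)/2 = 78.)
Step 4: Test statistic W = min(W+, W-) = 30.5.
Step 5: Ties in |d|, so use the tie-corrected normal approximation.
        E[W] = n(n+1)/4 = 12*13/4 = 39.
        Tie groups: |d|=2 (t=3), |d|=3 (t=2), |d|=6 (t=2), |d|=7 (t=2); sum(t^3 - t) = 42.
        Var[W] = n(n+1)(2n+1)/24 - sum(t^3-t)/48 = 3900/24 - 42/48 = 161.625.
        z = (W - E[W]) / sqrt(Var[W]) = (30.5 - 39) / 12.7132 = -0.6686.
        Two-sided p = 2*Phi(z) = 0.503752.
Step 6: alpha = 0.1. fail to reject H0.

W+ = 47.5, W- = 30.5, W = min = 30.5, p = 0.503752, fail to reject H0.


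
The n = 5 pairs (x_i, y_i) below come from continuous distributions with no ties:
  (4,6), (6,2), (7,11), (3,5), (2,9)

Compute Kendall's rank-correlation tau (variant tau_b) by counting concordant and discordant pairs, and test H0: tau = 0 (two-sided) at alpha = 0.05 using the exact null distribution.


Step 1: Enumerate the 10 unordered pairs (i,j) with i<j and classify each by sign(x_j-x_i) * sign(y_j-y_i).
  (1,2):dx=+2,dy=-4->D; (1,3):dx=+3,dy=+5->C; (1,4):dx=-1,dy=-1->C; (1,5):dx=-2,dy=+3->D
  (2,3):dx=+1,dy=+9->C; (2,4):dx=-3,dy=+3->D; (2,5):dx=-4,dy=+7->D; (3,4):dx=-4,dy=-6->C
  (3,5):dx=-5,dy=-2->C; (4,5):dx=-1,dy=+4->D
Step 2: C = 5, D = 5, total pairs = 10.
Step 3: tau = (C - D)/(n(n-1)/2) = (5 - 5)/10 = 0.000000.
Step 4: Exact two-sided p-value (enumerate n! = 120 permutations of y under H0): p = 1.000000.
Step 5: alpha = 0.05. fail to reject H0.

tau_b = 0.0000 (C=5, D=5), p = 1.000000, fail to reject H0.


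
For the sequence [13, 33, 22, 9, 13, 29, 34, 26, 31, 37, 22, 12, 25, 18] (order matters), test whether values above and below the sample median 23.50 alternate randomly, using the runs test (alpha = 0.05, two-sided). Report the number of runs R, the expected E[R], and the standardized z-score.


Step 1: Compute median = 23.50; label A = above, B = below.
Labels in order: BABBBAAAAABBAB  (n_A = 7, n_B = 7)
Step 2: Count runs R = 7.
Step 3: Under H0 (random ordering), E[R] = 2*n_A*n_B/(n_A+n_B) + 1 = 2*7*7/14 + 1 = 8.0000.
        Var[R] = 2*n_A*n_B*(2*n_A*n_B - n_A - n_B) / ((n_A+n_B)^2 * (n_A+n_B-1)) = 8232/2548 = 3.2308.
        SD[R] = 1.7974.
Step 4: Continuity-corrected z = (R + 0.5 - E[R]) / SD[R] = (7 + 0.5 - 8.0000) / 1.7974 = -0.2782.
Step 5: Two-sided p-value via normal approximation = 2*(1 - Phi(|z|)) = 0.780879.
Step 6: alpha = 0.05. fail to reject H0.

R = 7, z = -0.2782, p = 0.780879, fail to reject H0.


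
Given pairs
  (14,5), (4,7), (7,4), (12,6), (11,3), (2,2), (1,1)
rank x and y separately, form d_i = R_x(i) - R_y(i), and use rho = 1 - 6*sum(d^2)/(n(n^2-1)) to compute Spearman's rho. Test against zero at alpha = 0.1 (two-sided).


Step 1: Rank x and y separately (midranks; no ties here).
rank(x): 14->7, 4->3, 7->4, 12->6, 11->5, 2->2, 1->1
rank(y): 5->5, 7->7, 4->4, 6->6, 3->3, 2->2, 1->1
Step 2: d_i = R_x(i) - R_y(i); compute d_i^2.
  (7-5)^2=4, (3-7)^2=16, (4-4)^2=0, (6-6)^2=0, (5-3)^2=4, (2-2)^2=0, (1-1)^2=0
sum(d^2) = 24.
Step 3: rho = 1 - 6*24 / (7*(7^2 - 1)) = 1 - 144/336 = 0.571429.
Step 4: Under H0, t = rho * sqrt((n-2)/(1-rho^2)) = 1.5570 ~ t(5).
Step 5: Two-sided p-value from the t-distribution with 5 df = 0.180202.
Step 6: alpha = 0.1. fail to reject H0.

rho = 0.5714, p = 0.180202, fail to reject H0 at alpha = 0.1.


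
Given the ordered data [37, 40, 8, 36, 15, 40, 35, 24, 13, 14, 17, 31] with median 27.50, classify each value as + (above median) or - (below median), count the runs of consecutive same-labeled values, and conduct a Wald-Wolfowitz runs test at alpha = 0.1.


Step 1: Compute median = 27.50; label A = above, B = below.
Labels in order: AABABAABBBBA  (n_A = 6, n_B = 6)
Step 2: Count runs R = 7.
Step 3: Under H0 (random ordering), E[R] = 2*n_A*n_B/(n_A+n_B) + 1 = 2*6*6/12 + 1 = 7.0000.
        Var[R] = 2*n_A*n_B*(2*n_A*n_B - n_A - n_B) / ((n_A+n_B)^2 * (n_A+n_B-1)) = 4320/1584 = 2.7273.
        SD[R] = 1.6514.
Step 4: R = E[R], so z = 0 with no continuity correction.
Step 5: Two-sided p-value via normal approximation = 2*(1 - Phi(|z|)) = 1.000000.
Step 6: alpha = 0.1. fail to reject H0.

R = 7, z = 0.0000, p = 1.000000, fail to reject H0.


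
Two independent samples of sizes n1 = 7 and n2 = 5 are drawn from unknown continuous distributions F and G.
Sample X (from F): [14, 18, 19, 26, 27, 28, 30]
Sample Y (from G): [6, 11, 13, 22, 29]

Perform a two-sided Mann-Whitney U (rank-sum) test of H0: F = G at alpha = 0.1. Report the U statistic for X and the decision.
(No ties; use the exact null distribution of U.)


Step 1: Combine and sort all 12 observations; assign midranks.
sorted (value, group): (6,Y), (11,Y), (13,Y), (14,X), (18,X), (19,X), (22,Y), (26,X), (27,X), (28,X), (29,Y), (30,X)
ranks: 6->1, 11->2, 13->3, 14->4, 18->5, 19->6, 22->7, 26->8, 27->9, 28->10, 29->11, 30->12
Step 2: Rank sum for X: R1 = 4 + 5 + 6 + 8 + 9 + 10 + 12 = 54.
Step 3: U_X = R1 - n1(n1+1)/2 = 54 - 7*8/2 = 54 - 28 = 26.
       U_Y = n1*n2 - U_X = 35 - 26 = 9.
Step 4: No ties, so the exact null distribution of U (based on enumerating the C(12,7) = 792 equally likely rank assignments) gives the two-sided p-value.
Step 5: p-value = 0.202020; compare to alpha = 0.1. fail to reject H0.

U_X = 26, p = 0.202020, fail to reject H0 at alpha = 0.1.


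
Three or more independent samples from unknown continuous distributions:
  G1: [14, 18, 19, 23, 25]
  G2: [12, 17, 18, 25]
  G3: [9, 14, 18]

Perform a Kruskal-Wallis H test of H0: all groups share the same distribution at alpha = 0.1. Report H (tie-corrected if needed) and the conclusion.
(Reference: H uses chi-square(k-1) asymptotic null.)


Step 1: Combine all N = 12 observations and assign midranks.
sorted (value, group, rank): (9,G3,1), (12,G2,2), (14,G1,3.5), (14,G3,3.5), (17,G2,5), (18,G1,7), (18,G2,7), (18,G3,7), (19,G1,9), (23,G1,10), (25,G1,11.5), (25,G2,11.5)
Step 2: Sum ranks within each group.
R_1 = 41 (n_1 = 5)
R_2 = 25.5 (n_2 = 4)
R_3 = 11.5 (n_3 = 3)
Step 3: H = 12/(N(N+1)) * sum(R_i^2/n_i) - 3(N+1)
     = 12/(12*13) * (41^2/5 + 25.5^2/4 + 11.5^2/3) - 3*13
     = 0.076923 * 542.846 - 39
     = 2.757372.
Step 4: Ties present; correction factor C = 1 - 36/(12^3 - 12) = 0.979021. Corrected H = 2.757372 / 0.979021 = 2.816458.
Step 5: Under H0, H ~ chi^2(2); p-value = 0.244576.
Step 6: alpha = 0.1. fail to reject H0.

H = 2.8165, df = 2, p = 0.244576, fail to reject H0.


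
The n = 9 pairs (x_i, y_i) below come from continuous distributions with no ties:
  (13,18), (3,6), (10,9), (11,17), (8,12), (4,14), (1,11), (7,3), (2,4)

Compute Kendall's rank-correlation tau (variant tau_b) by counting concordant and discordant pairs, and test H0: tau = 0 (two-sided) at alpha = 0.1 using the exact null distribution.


Step 1: Enumerate the 36 unordered pairs (i,j) with i<j and classify each by sign(x_j-x_i) * sign(y_j-y_i).
  (1,2):dx=-10,dy=-12->C; (1,3):dx=-3,dy=-9->C; (1,4):dx=-2,dy=-1->C; (1,5):dx=-5,dy=-6->C
  (1,6):dx=-9,dy=-4->C; (1,7):dx=-12,dy=-7->C; (1,8):dx=-6,dy=-15->C; (1,9):dx=-11,dy=-14->C
  (2,3):dx=+7,dy=+3->C; (2,4):dx=+8,dy=+11->C; (2,5):dx=+5,dy=+6->C; (2,6):dx=+1,dy=+8->C
  (2,7):dx=-2,dy=+5->D; (2,8):dx=+4,dy=-3->D; (2,9):dx=-1,dy=-2->C; (3,4):dx=+1,dy=+8->C
  (3,5):dx=-2,dy=+3->D; (3,6):dx=-6,dy=+5->D; (3,7):dx=-9,dy=+2->D; (3,8):dx=-3,dy=-6->C
  (3,9):dx=-8,dy=-5->C; (4,5):dx=-3,dy=-5->C; (4,6):dx=-7,dy=-3->C; (4,7):dx=-10,dy=-6->C
  (4,8):dx=-4,dy=-14->C; (4,9):dx=-9,dy=-13->C; (5,6):dx=-4,dy=+2->D; (5,7):dx=-7,dy=-1->C
  (5,8):dx=-1,dy=-9->C; (5,9):dx=-6,dy=-8->C; (6,7):dx=-3,dy=-3->C; (6,8):dx=+3,dy=-11->D
  (6,9):dx=-2,dy=-10->C; (7,8):dx=+6,dy=-8->D; (7,9):dx=+1,dy=-7->D; (8,9):dx=-5,dy=+1->D
Step 2: C = 26, D = 10, total pairs = 36.
Step 3: tau = (C - D)/(n(n-1)/2) = (26 - 10)/36 = 0.444444.
Step 4: Exact two-sided p-value (enumerate n! = 362880 permutations of y under H0): p = 0.119439.
Step 5: alpha = 0.1. fail to reject H0.

tau_b = 0.4444 (C=26, D=10), p = 0.119439, fail to reject H0.


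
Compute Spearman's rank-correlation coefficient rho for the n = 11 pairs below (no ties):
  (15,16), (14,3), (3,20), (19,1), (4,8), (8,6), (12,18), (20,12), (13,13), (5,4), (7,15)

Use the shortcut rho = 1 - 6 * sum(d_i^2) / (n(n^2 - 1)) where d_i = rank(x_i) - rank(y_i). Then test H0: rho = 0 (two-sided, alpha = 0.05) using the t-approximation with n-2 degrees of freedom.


Step 1: Rank x and y separately (midranks; no ties here).
rank(x): 15->9, 14->8, 3->1, 19->10, 4->2, 8->5, 12->6, 20->11, 13->7, 5->3, 7->4
rank(y): 16->9, 3->2, 20->11, 1->1, 8->5, 6->4, 18->10, 12->6, 13->7, 4->3, 15->8
Step 2: d_i = R_x(i) - R_y(i); compute d_i^2.
  (9-9)^2=0, (8-2)^2=36, (1-11)^2=100, (10-1)^2=81, (2-5)^2=9, (5-4)^2=1, (6-10)^2=16, (11-6)^2=25, (7-7)^2=0, (3-3)^2=0, (4-8)^2=16
sum(d^2) = 284.
Step 3: rho = 1 - 6*284 / (11*(11^2 - 1)) = 1 - 1704/1320 = -0.290909.
Step 4: Under H0, t = rho * sqrt((n-2)/(1-rho^2)) = -0.9122 ~ t(9).
Step 5: Two-sided p-value from the t-distribution with 9 df = 0.385457.
Step 6: alpha = 0.05. fail to reject H0.

rho = -0.2909, p = 0.385457, fail to reject H0 at alpha = 0.05.


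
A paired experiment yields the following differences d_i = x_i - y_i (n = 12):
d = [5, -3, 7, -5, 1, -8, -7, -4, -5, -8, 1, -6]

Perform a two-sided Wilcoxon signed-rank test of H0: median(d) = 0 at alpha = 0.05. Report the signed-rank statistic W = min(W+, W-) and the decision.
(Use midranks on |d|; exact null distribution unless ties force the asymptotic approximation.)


Step 1: Drop any zero differences (none here) and take |d_i|.
|d| = [5, 3, 7, 5, 1, 8, 7, 4, 5, 8, 1, 6]
Step 2: Midrank |d_i| (ties get averaged ranks).
ranks: |5|->6, |3|->3, |7|->9.5, |5|->6, |1|->1.5, |8|->11.5, |7|->9.5, |4|->4, |5|->6, |8|->11.5, |1|->1.5, |6|->8
Step 3: Attach original signs; sum ranks with positive sign and with negative sign.
W+ = 6 + 9.5 + 1.5 + 1.5 = 18.5
W- = 3 + 6 + 11.5 + 9.5 + 4 + 6 + 11.5 + 8 = 59.5
(Check: W+ + W- = 78 should equal n(n+1)/2 = 78.)
Step 4: Test statistic W = min(W+, W-) = 18.5.
Step 5: Ties in |d|, so use the tie-corrected normal approximation.
        E[W] = n(n+1)/4 = 12*13/4 = 39.
        Tie groups: |d|=1 (t=2), |d|=5 (t=3), |d|=7 (t=2), |d|=8 (t=2); sum(t^3 - t) = 42.
        Var[W] = n(n+1)(2n+1)/24 - sum(t^3-t)/48 = 3900/24 - 42/48 = 161.625.
        z = (W - E[W]) / sqrt(Var[W]) = (18.5 - 39) / 12.7132 = -1.6125.
        Two-sided p = 2*Phi(z) = 0.106853.
Step 6: alpha = 0.05. fail to reject H0.

W+ = 18.5, W- = 59.5, W = min = 18.5, p = 0.106853, fail to reject H0.


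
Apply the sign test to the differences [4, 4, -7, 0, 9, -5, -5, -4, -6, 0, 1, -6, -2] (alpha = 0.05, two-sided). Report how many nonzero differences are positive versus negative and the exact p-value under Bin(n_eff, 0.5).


Step 1: Discard zero differences. Original n = 13; n_eff = number of nonzero differences = 11.
Nonzero differences (with sign): +4, +4, -7, +9, -5, -5, -4, -6, +1, -6, -2
Step 2: Count signs: positive = 4, negative = 7.
Step 3: Under H0: P(positive) = 0.5, so the number of positives S ~ Bin(11, 0.5).
Step 4: Two-sided exact p-value = sum of Bin(11,0.5) probabilities at or below the observed probability = 0.548828.
Step 5: alpha = 0.05. fail to reject H0.

n_eff = 11, pos = 4, neg = 7, p = 0.548828, fail to reject H0.


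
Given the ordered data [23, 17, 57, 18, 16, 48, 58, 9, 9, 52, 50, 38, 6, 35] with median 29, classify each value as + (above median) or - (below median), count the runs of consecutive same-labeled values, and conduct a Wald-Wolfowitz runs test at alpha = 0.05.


Step 1: Compute median = 29; label A = above, B = below.
Labels in order: BBABBAABBAAABA  (n_A = 7, n_B = 7)
Step 2: Count runs R = 8.
Step 3: Under H0 (random ordering), E[R] = 2*n_A*n_B/(n_A+n_B) + 1 = 2*7*7/14 + 1 = 8.0000.
        Var[R] = 2*n_A*n_B*(2*n_A*n_B - n_A - n_B) / ((n_A+n_B)^2 * (n_A+n_B-1)) = 8232/2548 = 3.2308.
        SD[R] = 1.7974.
Step 4: R = E[R], so z = 0 with no continuity correction.
Step 5: Two-sided p-value via normal approximation = 2*(1 - Phi(|z|)) = 1.000000.
Step 6: alpha = 0.05. fail to reject H0.

R = 8, z = 0.0000, p = 1.000000, fail to reject H0.


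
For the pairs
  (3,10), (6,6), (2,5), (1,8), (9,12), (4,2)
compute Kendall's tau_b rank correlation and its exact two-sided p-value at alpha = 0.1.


Step 1: Enumerate the 15 unordered pairs (i,j) with i<j and classify each by sign(x_j-x_i) * sign(y_j-y_i).
  (1,2):dx=+3,dy=-4->D; (1,3):dx=-1,dy=-5->C; (1,4):dx=-2,dy=-2->C; (1,5):dx=+6,dy=+2->C
  (1,6):dx=+1,dy=-8->D; (2,3):dx=-4,dy=-1->C; (2,4):dx=-5,dy=+2->D; (2,5):dx=+3,dy=+6->C
  (2,6):dx=-2,dy=-4->C; (3,4):dx=-1,dy=+3->D; (3,5):dx=+7,dy=+7->C; (3,6):dx=+2,dy=-3->D
  (4,5):dx=+8,dy=+4->C; (4,6):dx=+3,dy=-6->D; (5,6):dx=-5,dy=-10->C
Step 2: C = 9, D = 6, total pairs = 15.
Step 3: tau = (C - D)/(n(n-1)/2) = (9 - 6)/15 = 0.200000.
Step 4: Exact two-sided p-value (enumerate n! = 720 permutations of y under H0): p = 0.719444.
Step 5: alpha = 0.1. fail to reject H0.

tau_b = 0.2000 (C=9, D=6), p = 0.719444, fail to reject H0.


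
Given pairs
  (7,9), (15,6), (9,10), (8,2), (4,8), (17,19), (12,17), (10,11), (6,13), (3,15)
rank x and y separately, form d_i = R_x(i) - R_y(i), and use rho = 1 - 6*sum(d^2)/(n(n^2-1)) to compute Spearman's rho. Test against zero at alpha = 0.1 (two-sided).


Step 1: Rank x and y separately (midranks; no ties here).
rank(x): 7->4, 15->9, 9->6, 8->5, 4->2, 17->10, 12->8, 10->7, 6->3, 3->1
rank(y): 9->4, 6->2, 10->5, 2->1, 8->3, 19->10, 17->9, 11->6, 13->7, 15->8
Step 2: d_i = R_x(i) - R_y(i); compute d_i^2.
  (4-4)^2=0, (9-2)^2=49, (6-5)^2=1, (5-1)^2=16, (2-3)^2=1, (10-10)^2=0, (8-9)^2=1, (7-6)^2=1, (3-7)^2=16, (1-8)^2=49
sum(d^2) = 134.
Step 3: rho = 1 - 6*134 / (10*(10^2 - 1)) = 1 - 804/990 = 0.187879.
Step 4: Under H0, t = rho * sqrt((n-2)/(1-rho^2)) = 0.5410 ~ t(8).
Step 5: Two-sided p-value from the t-distribution with 8 df = 0.603218.
Step 6: alpha = 0.1. fail to reject H0.

rho = 0.1879, p = 0.603218, fail to reject H0 at alpha = 0.1.


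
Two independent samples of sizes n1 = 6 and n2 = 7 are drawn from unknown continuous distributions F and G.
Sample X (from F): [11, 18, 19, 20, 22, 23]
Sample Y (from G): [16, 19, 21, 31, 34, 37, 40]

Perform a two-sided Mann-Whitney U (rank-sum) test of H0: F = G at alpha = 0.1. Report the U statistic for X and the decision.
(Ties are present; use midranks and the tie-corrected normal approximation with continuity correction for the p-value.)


Step 1: Combine and sort all 13 observations; assign midranks.
sorted (value, group): (11,X), (16,Y), (18,X), (19,X), (19,Y), (20,X), (21,Y), (22,X), (23,X), (31,Y), (34,Y), (37,Y), (40,Y)
ranks: 11->1, 16->2, 18->3, 19->4.5, 19->4.5, 20->6, 21->7, 22->8, 23->9, 31->10, 34->11, 37->12, 40->13
Step 2: Rank sum for X: R1 = 1 + 3 + 4.5 + 6 + 8 + 9 = 31.5.
Step 3: U_X = R1 - n1(n1+1)/2 = 31.5 - 6*7/2 = 31.5 - 21 = 10.5.
       U_Y = n1*n2 - U_X = 42 - 10.5 = 31.5.
Step 4: Ties are present, so use the tie-corrected normal approximation (with continuity correction) for the p-value.
Step 5: p-value = 0.152563; compare to alpha = 0.1. fail to reject H0.

U_X = 10.5, p = 0.152563, fail to reject H0 at alpha = 0.1.


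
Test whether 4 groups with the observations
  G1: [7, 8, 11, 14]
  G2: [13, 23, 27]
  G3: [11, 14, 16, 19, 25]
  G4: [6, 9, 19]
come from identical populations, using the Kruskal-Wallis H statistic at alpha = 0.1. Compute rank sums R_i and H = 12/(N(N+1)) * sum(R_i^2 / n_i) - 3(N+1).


Step 1: Combine all N = 15 observations and assign midranks.
sorted (value, group, rank): (6,G4,1), (7,G1,2), (8,G1,3), (9,G4,4), (11,G1,5.5), (11,G3,5.5), (13,G2,7), (14,G1,8.5), (14,G3,8.5), (16,G3,10), (19,G3,11.5), (19,G4,11.5), (23,G2,13), (25,G3,14), (27,G2,15)
Step 2: Sum ranks within each group.
R_1 = 19 (n_1 = 4)
R_2 = 35 (n_2 = 3)
R_3 = 49.5 (n_3 = 5)
R_4 = 16.5 (n_4 = 3)
Step 3: H = 12/(N(N+1)) * sum(R_i^2/n_i) - 3(N+1)
     = 12/(15*16) * (19^2/4 + 35^2/3 + 49.5^2/5 + 16.5^2/3) - 3*16
     = 0.050000 * 1079.38 - 48
     = 5.969167.
Step 4: Ties present; correction factor C = 1 - 18/(15^3 - 15) = 0.994643. Corrected H = 5.969167 / 0.994643 = 6.001317.
Step 5: Under H0, H ~ chi^2(3); p-value = 0.111546.
Step 6: alpha = 0.1. fail to reject H0.

H = 6.0013, df = 3, p = 0.111546, fail to reject H0.


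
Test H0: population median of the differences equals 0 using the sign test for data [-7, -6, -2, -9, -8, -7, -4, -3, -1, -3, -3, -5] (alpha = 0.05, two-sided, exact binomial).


Step 1: Discard zero differences. Original n = 12; n_eff = number of nonzero differences = 12.
Nonzero differences (with sign): -7, -6, -2, -9, -8, -7, -4, -3, -1, -3, -3, -5
Step 2: Count signs: positive = 0, negative = 12.
Step 3: Under H0: P(positive) = 0.5, so the number of positives S ~ Bin(12, 0.5).
Step 4: Two-sided exact p-value = sum of Bin(12,0.5) probabilities at or below the observed probability = 0.000488.
Step 5: alpha = 0.05. reject H0.

n_eff = 12, pos = 0, neg = 12, p = 0.000488, reject H0.


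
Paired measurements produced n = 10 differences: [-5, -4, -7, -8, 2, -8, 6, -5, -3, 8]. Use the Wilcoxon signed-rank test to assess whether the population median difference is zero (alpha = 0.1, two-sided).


Step 1: Drop any zero differences (none here) and take |d_i|.
|d| = [5, 4, 7, 8, 2, 8, 6, 5, 3, 8]
Step 2: Midrank |d_i| (ties get averaged ranks).
ranks: |5|->4.5, |4|->3, |7|->7, |8|->9, |2|->1, |8|->9, |6|->6, |5|->4.5, |3|->2, |8|->9
Step 3: Attach original signs; sum ranks with positive sign and with negative sign.
W+ = 1 + 6 + 9 = 16
W- = 4.5 + 3 + 7 + 9 + 9 + 4.5 + 2 = 39
(Check: W+ + W- = 55 should equal n(n+1)/2 = 55.)
Step 4: Test statistic W = min(W+, W-) = 16.
Step 5: Ties in |d|, so use the tie-corrected normal approximation.
        E[W] = n(n+1)/4 = 10*11/4 = 27.5.
        Tie groups: |d|=5 (t=2), |d|=8 (t=3); sum(t^3 - t) = 30.
        Var[W] = n(n+1)(2n+1)/24 - sum(t^3-t)/48 = 2310/24 - 30/48 = 95.625.
        z = (W - E[W]) / sqrt(Var[W]) = (16 - 27.5) / 9.7788 = -1.1760.
        Two-sided p = 2*Phi(z) = 0.239590.
Step 6: alpha = 0.1. fail to reject H0.

W+ = 16, W- = 39, W = min = 16, p = 0.239590, fail to reject H0.


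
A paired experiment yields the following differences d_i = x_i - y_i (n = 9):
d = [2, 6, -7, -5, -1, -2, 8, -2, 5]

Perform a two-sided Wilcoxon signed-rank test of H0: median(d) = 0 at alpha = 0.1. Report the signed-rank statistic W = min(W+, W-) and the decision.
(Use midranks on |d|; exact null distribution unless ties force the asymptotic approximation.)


Step 1: Drop any zero differences (none here) and take |d_i|.
|d| = [2, 6, 7, 5, 1, 2, 8, 2, 5]
Step 2: Midrank |d_i| (ties get averaged ranks).
ranks: |2|->3, |6|->7, |7|->8, |5|->5.5, |1|->1, |2|->3, |8|->9, |2|->3, |5|->5.5
Step 3: Attach original signs; sum ranks with positive sign and with negative sign.
W+ = 3 + 7 + 9 + 5.5 = 24.5
W- = 8 + 5.5 + 1 + 3 + 3 = 20.5
(Check: W+ + W- = 45 should equal n(n+1)/2 = 45.)
Step 4: Test statistic W = min(W+, W-) = 20.5.
Step 5: Ties in |d|, so use the tie-corrected normal approximation.
        E[W] = n(n+1)/4 = 9*10/4 = 22.5.
        Tie groups: |d|=2 (t=3), |d|=5 (t=2); sum(t^3 - t) = 30.
        Var[W] = n(n+1)(2n+1)/24 - sum(t^3-t)/48 = 1710/24 - 30/48 = 70.625.
        z = (W - E[W]) / sqrt(Var[W]) = (20.5 - 22.5) / 8.4039 = -0.2380.
        Two-sided p = 2*Phi(z) = 0.811892.
Step 6: alpha = 0.1. fail to reject H0.

W+ = 24.5, W- = 20.5, W = min = 20.5, p = 0.811892, fail to reject H0.


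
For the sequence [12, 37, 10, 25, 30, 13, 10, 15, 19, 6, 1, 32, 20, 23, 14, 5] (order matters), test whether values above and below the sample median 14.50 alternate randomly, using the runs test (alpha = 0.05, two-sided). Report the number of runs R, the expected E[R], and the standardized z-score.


Step 1: Compute median = 14.50; label A = above, B = below.
Labels in order: BABAABBAABBAAABB  (n_A = 8, n_B = 8)
Step 2: Count runs R = 9.
Step 3: Under H0 (random ordering), E[R] = 2*n_A*n_B/(n_A+n_B) + 1 = 2*8*8/16 + 1 = 9.0000.
        Var[R] = 2*n_A*n_B*(2*n_A*n_B - n_A - n_B) / ((n_A+n_B)^2 * (n_A+n_B-1)) = 14336/3840 = 3.7333.
        SD[R] = 1.9322.
Step 4: R = E[R], so z = 0 with no continuity correction.
Step 5: Two-sided p-value via normal approximation = 2*(1 - Phi(|z|)) = 1.000000.
Step 6: alpha = 0.05. fail to reject H0.

R = 9, z = 0.0000, p = 1.000000, fail to reject H0.


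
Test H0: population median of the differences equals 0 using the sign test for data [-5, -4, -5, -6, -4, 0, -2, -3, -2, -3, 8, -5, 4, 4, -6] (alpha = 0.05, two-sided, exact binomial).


Step 1: Discard zero differences. Original n = 15; n_eff = number of nonzero differences = 14.
Nonzero differences (with sign): -5, -4, -5, -6, -4, -2, -3, -2, -3, +8, -5, +4, +4, -6
Step 2: Count signs: positive = 3, negative = 11.
Step 3: Under H0: P(positive) = 0.5, so the number of positives S ~ Bin(14, 0.5).
Step 4: Two-sided exact p-value = sum of Bin(14,0.5) probabilities at or below the observed probability = 0.057373.
Step 5: alpha = 0.05. fail to reject H0.

n_eff = 14, pos = 3, neg = 11, p = 0.057373, fail to reject H0.


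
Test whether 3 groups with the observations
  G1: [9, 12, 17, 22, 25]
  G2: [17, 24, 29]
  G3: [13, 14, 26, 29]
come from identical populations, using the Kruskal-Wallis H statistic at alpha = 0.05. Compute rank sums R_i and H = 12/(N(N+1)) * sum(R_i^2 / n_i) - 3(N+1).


Step 1: Combine all N = 12 observations and assign midranks.
sorted (value, group, rank): (9,G1,1), (12,G1,2), (13,G3,3), (14,G3,4), (17,G1,5.5), (17,G2,5.5), (22,G1,7), (24,G2,8), (25,G1,9), (26,G3,10), (29,G2,11.5), (29,G3,11.5)
Step 2: Sum ranks within each group.
R_1 = 24.5 (n_1 = 5)
R_2 = 25 (n_2 = 3)
R_3 = 28.5 (n_3 = 4)
Step 3: H = 12/(N(N+1)) * sum(R_i^2/n_i) - 3(N+1)
     = 12/(12*13) * (24.5^2/5 + 25^2/3 + 28.5^2/4) - 3*13
     = 0.076923 * 531.446 - 39
     = 1.880449.
Step 4: Ties present; correction factor C = 1 - 12/(12^3 - 12) = 0.993007. Corrected H = 1.880449 / 0.993007 = 1.893691.
Step 5: Under H0, H ~ chi^2(2); p-value = 0.387963.
Step 6: alpha = 0.05. fail to reject H0.

H = 1.8937, df = 2, p = 0.387963, fail to reject H0.


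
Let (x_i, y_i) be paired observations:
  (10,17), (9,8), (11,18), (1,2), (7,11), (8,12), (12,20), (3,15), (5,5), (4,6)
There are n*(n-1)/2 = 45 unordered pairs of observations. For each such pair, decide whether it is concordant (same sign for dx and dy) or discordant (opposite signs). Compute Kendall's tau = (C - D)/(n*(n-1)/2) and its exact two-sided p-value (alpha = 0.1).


Step 1: Enumerate the 45 unordered pairs (i,j) with i<j and classify each by sign(x_j-x_i) * sign(y_j-y_i).
  (1,2):dx=-1,dy=-9->C; (1,3):dx=+1,dy=+1->C; (1,4):dx=-9,dy=-15->C; (1,5):dx=-3,dy=-6->C
  (1,6):dx=-2,dy=-5->C; (1,7):dx=+2,dy=+3->C; (1,8):dx=-7,dy=-2->C; (1,9):dx=-5,dy=-12->C
  (1,10):dx=-6,dy=-11->C; (2,3):dx=+2,dy=+10->C; (2,4):dx=-8,dy=-6->C; (2,5):dx=-2,dy=+3->D
  (2,6):dx=-1,dy=+4->D; (2,7):dx=+3,dy=+12->C; (2,8):dx=-6,dy=+7->D; (2,9):dx=-4,dy=-3->C
  (2,10):dx=-5,dy=-2->C; (3,4):dx=-10,dy=-16->C; (3,5):dx=-4,dy=-7->C; (3,6):dx=-3,dy=-6->C
  (3,7):dx=+1,dy=+2->C; (3,8):dx=-8,dy=-3->C; (3,9):dx=-6,dy=-13->C; (3,10):dx=-7,dy=-12->C
  (4,5):dx=+6,dy=+9->C; (4,6):dx=+7,dy=+10->C; (4,7):dx=+11,dy=+18->C; (4,8):dx=+2,dy=+13->C
  (4,9):dx=+4,dy=+3->C; (4,10):dx=+3,dy=+4->C; (5,6):dx=+1,dy=+1->C; (5,7):dx=+5,dy=+9->C
  (5,8):dx=-4,dy=+4->D; (5,9):dx=-2,dy=-6->C; (5,10):dx=-3,dy=-5->C; (6,7):dx=+4,dy=+8->C
  (6,8):dx=-5,dy=+3->D; (6,9):dx=-3,dy=-7->C; (6,10):dx=-4,dy=-6->C; (7,8):dx=-9,dy=-5->C
  (7,9):dx=-7,dy=-15->C; (7,10):dx=-8,dy=-14->C; (8,9):dx=+2,dy=-10->D; (8,10):dx=+1,dy=-9->D
  (9,10):dx=-1,dy=+1->D
Step 2: C = 37, D = 8, total pairs = 45.
Step 3: tau = (C - D)/(n(n-1)/2) = (37 - 8)/45 = 0.644444.
Step 4: Exact two-sided p-value (enumerate n! = 3628800 permutations of y under H0): p = 0.009148.
Step 5: alpha = 0.1. reject H0.

tau_b = 0.6444 (C=37, D=8), p = 0.009148, reject H0.


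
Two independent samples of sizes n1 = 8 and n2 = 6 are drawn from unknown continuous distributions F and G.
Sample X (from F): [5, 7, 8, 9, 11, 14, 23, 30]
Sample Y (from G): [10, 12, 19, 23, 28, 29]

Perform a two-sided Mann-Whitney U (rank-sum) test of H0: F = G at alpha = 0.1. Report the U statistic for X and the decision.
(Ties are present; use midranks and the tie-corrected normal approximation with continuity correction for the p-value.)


Step 1: Combine and sort all 14 observations; assign midranks.
sorted (value, group): (5,X), (7,X), (8,X), (9,X), (10,Y), (11,X), (12,Y), (14,X), (19,Y), (23,X), (23,Y), (28,Y), (29,Y), (30,X)
ranks: 5->1, 7->2, 8->3, 9->4, 10->5, 11->6, 12->7, 14->8, 19->9, 23->10.5, 23->10.5, 28->12, 29->13, 30->14
Step 2: Rank sum for X: R1 = 1 + 2 + 3 + 4 + 6 + 8 + 10.5 + 14 = 48.5.
Step 3: U_X = R1 - n1(n1+1)/2 = 48.5 - 8*9/2 = 48.5 - 36 = 12.5.
       U_Y = n1*n2 - U_X = 48 - 12.5 = 35.5.
Step 4: Ties are present, so use the tie-corrected normal approximation (with continuity correction) for the p-value.
Step 5: p-value = 0.155126; compare to alpha = 0.1. fail to reject H0.

U_X = 12.5, p = 0.155126, fail to reject H0 at alpha = 0.1.


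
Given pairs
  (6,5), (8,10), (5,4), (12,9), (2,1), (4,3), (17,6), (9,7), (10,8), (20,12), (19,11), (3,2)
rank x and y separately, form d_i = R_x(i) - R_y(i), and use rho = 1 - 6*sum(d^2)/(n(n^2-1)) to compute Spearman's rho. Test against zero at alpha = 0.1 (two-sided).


Step 1: Rank x and y separately (midranks; no ties here).
rank(x): 6->5, 8->6, 5->4, 12->9, 2->1, 4->3, 17->10, 9->7, 10->8, 20->12, 19->11, 3->2
rank(y): 5->5, 10->10, 4->4, 9->9, 1->1, 3->3, 6->6, 7->7, 8->8, 12->12, 11->11, 2->2
Step 2: d_i = R_x(i) - R_y(i); compute d_i^2.
  (5-5)^2=0, (6-10)^2=16, (4-4)^2=0, (9-9)^2=0, (1-1)^2=0, (3-3)^2=0, (10-6)^2=16, (7-7)^2=0, (8-8)^2=0, (12-12)^2=0, (11-11)^2=0, (2-2)^2=0
sum(d^2) = 32.
Step 3: rho = 1 - 6*32 / (12*(12^2 - 1)) = 1 - 192/1716 = 0.888112.
Step 4: Under H0, t = rho * sqrt((n-2)/(1-rho^2)) = 6.1103 ~ t(10).
Step 5: Two-sided p-value from the t-distribution with 10 df = 0.000114.
Step 6: alpha = 0.1. reject H0.

rho = 0.8881, p = 0.000114, reject H0 at alpha = 0.1.


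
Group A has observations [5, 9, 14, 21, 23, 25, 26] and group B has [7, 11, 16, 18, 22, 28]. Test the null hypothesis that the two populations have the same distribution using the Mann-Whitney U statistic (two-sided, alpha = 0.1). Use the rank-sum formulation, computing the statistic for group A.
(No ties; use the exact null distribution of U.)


Step 1: Combine and sort all 13 observations; assign midranks.
sorted (value, group): (5,X), (7,Y), (9,X), (11,Y), (14,X), (16,Y), (18,Y), (21,X), (22,Y), (23,X), (25,X), (26,X), (28,Y)
ranks: 5->1, 7->2, 9->3, 11->4, 14->5, 16->6, 18->7, 21->8, 22->9, 23->10, 25->11, 26->12, 28->13
Step 2: Rank sum for X: R1 = 1 + 3 + 5 + 8 + 10 + 11 + 12 = 50.
Step 3: U_X = R1 - n1(n1+1)/2 = 50 - 7*8/2 = 50 - 28 = 22.
       U_Y = n1*n2 - U_X = 42 - 22 = 20.
Step 4: No ties, so the exact null distribution of U (based on enumerating the C(13,7) = 1716 equally likely rank assignments) gives the two-sided p-value.
Step 5: p-value = 0.945221; compare to alpha = 0.1. fail to reject H0.

U_X = 22, p = 0.945221, fail to reject H0 at alpha = 0.1.


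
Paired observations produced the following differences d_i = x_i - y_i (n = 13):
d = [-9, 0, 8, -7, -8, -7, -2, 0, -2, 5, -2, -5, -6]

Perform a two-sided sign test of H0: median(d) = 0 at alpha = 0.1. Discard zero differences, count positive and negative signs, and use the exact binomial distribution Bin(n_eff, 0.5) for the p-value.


Step 1: Discard zero differences. Original n = 13; n_eff = number of nonzero differences = 11.
Nonzero differences (with sign): -9, +8, -7, -8, -7, -2, -2, +5, -2, -5, -6
Step 2: Count signs: positive = 2, negative = 9.
Step 3: Under H0: P(positive) = 0.5, so the number of positives S ~ Bin(11, 0.5).
Step 4: Two-sided exact p-value = sum of Bin(11,0.5) probabilities at or below the observed probability = 0.065430.
Step 5: alpha = 0.1. reject H0.

n_eff = 11, pos = 2, neg = 9, p = 0.065430, reject H0.


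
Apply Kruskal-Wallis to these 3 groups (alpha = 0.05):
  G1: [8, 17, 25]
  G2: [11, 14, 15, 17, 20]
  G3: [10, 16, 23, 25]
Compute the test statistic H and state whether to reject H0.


Step 1: Combine all N = 12 observations and assign midranks.
sorted (value, group, rank): (8,G1,1), (10,G3,2), (11,G2,3), (14,G2,4), (15,G2,5), (16,G3,6), (17,G1,7.5), (17,G2,7.5), (20,G2,9), (23,G3,10), (25,G1,11.5), (25,G3,11.5)
Step 2: Sum ranks within each group.
R_1 = 20 (n_1 = 3)
R_2 = 28.5 (n_2 = 5)
R_3 = 29.5 (n_3 = 4)
Step 3: H = 12/(N(N+1)) * sum(R_i^2/n_i) - 3(N+1)
     = 12/(12*13) * (20^2/3 + 28.5^2/5 + 29.5^2/4) - 3*13
     = 0.076923 * 513.346 - 39
     = 0.488141.
Step 4: Ties present; correction factor C = 1 - 12/(12^3 - 12) = 0.993007. Corrected H = 0.488141 / 0.993007 = 0.491579.
Step 5: Under H0, H ~ chi^2(2); p-value = 0.782087.
Step 6: alpha = 0.05. fail to reject H0.

H = 0.4916, df = 2, p = 0.782087, fail to reject H0.


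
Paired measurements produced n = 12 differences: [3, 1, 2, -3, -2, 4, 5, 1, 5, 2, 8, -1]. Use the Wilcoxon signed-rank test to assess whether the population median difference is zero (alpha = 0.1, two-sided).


Step 1: Drop any zero differences (none here) and take |d_i|.
|d| = [3, 1, 2, 3, 2, 4, 5, 1, 5, 2, 8, 1]
Step 2: Midrank |d_i| (ties get averaged ranks).
ranks: |3|->7.5, |1|->2, |2|->5, |3|->7.5, |2|->5, |4|->9, |5|->10.5, |1|->2, |5|->10.5, |2|->5, |8|->12, |1|->2
Step 3: Attach original signs; sum ranks with positive sign and with negative sign.
W+ = 7.5 + 2 + 5 + 9 + 10.5 + 2 + 10.5 + 5 + 12 = 63.5
W- = 7.5 + 5 + 2 = 14.5
(Check: W+ + W- = 78 should equal n(n+1)/2 = 78.)
Step 4: Test statistic W = min(W+, W-) = 14.5.
Step 5: Ties in |d|, so use the tie-corrected normal approximation.
        E[W] = n(n+1)/4 = 12*13/4 = 39.
        Tie groups: |d|=1 (t=3), |d|=2 (t=3), |d|=3 (t=2), |d|=5 (t=2); sum(t^3 - t) = 60.
        Var[W] = n(n+1)(2n+1)/24 - sum(t^3-t)/48 = 3900/24 - 60/48 = 161.25.
        z = (W - E[W]) / sqrt(Var[W]) = (14.5 - 39) / 12.6984 = -1.9294.
        Two-sided p = 2*Phi(z) = 0.053685.
Step 6: alpha = 0.1. reject H0.

W+ = 63.5, W- = 14.5, W = min = 14.5, p = 0.053685, reject H0.
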